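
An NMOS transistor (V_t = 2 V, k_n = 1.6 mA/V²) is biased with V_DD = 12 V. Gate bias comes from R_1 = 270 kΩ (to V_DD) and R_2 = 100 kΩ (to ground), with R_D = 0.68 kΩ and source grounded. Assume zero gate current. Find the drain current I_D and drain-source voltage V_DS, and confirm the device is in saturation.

I_D ≈ 1.2 mA, V_DS ≈ 11 V

V_G = V_DD·R_2/(R_1+R_2) = 12×100/370 = 3.24 V. With the source grounded, V_GS = V_G = 3.24 V.
Assume saturation: I_D = (k_n/2)(V_GS − V_t)² = (1.6/2)×(3.24 − 2)² = 0.8×1.24² = 1.24 mA.
V_DS = V_DD − I_D·R_D = 12 − 1.24×0.68 = 11.2 V.
Saturation requires V_DS ≥ V_GS − V_t = 1.24 V; 11.2 ≥ 1.24 ✓.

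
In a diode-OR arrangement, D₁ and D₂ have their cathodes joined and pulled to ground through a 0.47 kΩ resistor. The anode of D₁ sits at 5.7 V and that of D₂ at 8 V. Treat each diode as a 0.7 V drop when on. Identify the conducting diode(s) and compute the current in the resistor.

Only D₂ conducts; I_R ≈ 16 mA

Assume both conduct. Then node N would need to be at both 5.7−0.7 = 5 V and 8−0.7 = 7.3 V, which is impossible.
Assume only D₂ conducts: V_N = 8 − 0.7 = 7.3 V, so I_R = 7.3/0.47 = 15.5 mA.
Check D₁: its anode-to-cathode voltage is 5.7 − 7.3 = -1.6 V < 0.7 V, so it is off. The assumption is consistent.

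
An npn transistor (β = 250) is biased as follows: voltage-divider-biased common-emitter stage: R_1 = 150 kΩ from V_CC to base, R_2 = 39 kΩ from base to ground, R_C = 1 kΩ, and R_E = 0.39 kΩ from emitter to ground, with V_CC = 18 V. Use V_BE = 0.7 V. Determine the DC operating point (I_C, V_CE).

Thevenize the base divider: V_Th = V_CC·R_2/(R_1+R_2) = 18×39/189 = 3.71 V, R_Th = R_1‖R_2 = 31 kΩ.
Base-emitter loop: V_Th = I_B·R_Th + V_BE + (β+1)I_B·R_E, so I_B = (3.71 − 0.7) / (31 + 251×0.39) = 0.0234 mA.
I_C = β·I_B = 250×0.0234 = 5.85 mA, and I_E = (β+1)I_B = 5.87 mA.
V_CE = V_CC − I_C·R_C − I_E·R_E = 18 − 5.85×1 − 5.87×0.39 = 9.86 V.
V_CE = 9.86 V > 0.2 V confirms active-region operation.

I_C ≈ 5.8 mA, V_CE ≈ 9.9 V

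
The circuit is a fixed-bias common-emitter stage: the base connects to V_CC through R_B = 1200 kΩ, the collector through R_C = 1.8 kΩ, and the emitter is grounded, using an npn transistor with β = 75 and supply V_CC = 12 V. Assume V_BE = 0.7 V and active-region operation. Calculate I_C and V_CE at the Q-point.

I_C ≈ 0.71 mA, V_CE ≈ 11 V

Base loop: V_CC = I_B·R_B + V_BE, so I_B = (12 − 0.7)/1200 kΩ = 0.00942 mA.
In the active region I_C = β·I_B = 75 × 0.00942 = 0.706 mA.
Collector loop: V_CE = V_CC − I_C·R_C = 12 − 0.706×1.8 = 10.7 V.
Since V_CE = 10.7 V > V_CE(sat) ≈ 0.2 V, the transistor is in the active region as assumed.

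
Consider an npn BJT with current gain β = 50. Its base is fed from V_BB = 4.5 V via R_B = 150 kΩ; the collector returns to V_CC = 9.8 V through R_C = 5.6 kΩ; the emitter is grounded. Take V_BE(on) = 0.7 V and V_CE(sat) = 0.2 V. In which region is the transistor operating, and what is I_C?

active; I_C ≈ 1.3 mA

Assume active. Base-emitter loop: I_B = (V_BB − V_BE)/R_B = (4.5 − 0.7)/150 = 0.0253 mA.
I_C = β·I_B = 50×0.0253 = 1.27 mA.
V_CE = V_CC − I_C·R_C = 9.8 − 1.27×5.6 = 2.71 V > V_CE(sat), so the active-region assumption holds.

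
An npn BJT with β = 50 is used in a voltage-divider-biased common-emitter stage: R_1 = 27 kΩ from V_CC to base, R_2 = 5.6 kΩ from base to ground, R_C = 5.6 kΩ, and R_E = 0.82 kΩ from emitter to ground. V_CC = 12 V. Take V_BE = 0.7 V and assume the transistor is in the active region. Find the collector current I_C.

I_C ≈ 1.5 mA

Thevenize the base divider: V_Th = V_CC·R_2/(R_1+R_2) = 12×5.6/32.6 = 2.06 V, R_Th = R_1‖R_2 = 4.64 kΩ.
Base-emitter loop: V_Th = I_B·R_Th + V_BE + (β+1)I_B·R_E, so I_B = (2.06 − 0.7) / (4.64 + 51×0.82) = 0.0293 mA.
I_C = β·I_B = 50×0.0293 = 1.47 mA, and I_E = (β+1)I_B = 1.49 mA.
V_CE = V_CC − I_C·R_C − I_E·R_E = 12 − 1.47×5.6 − 1.49×0.82 = 2.57 V.
V_CE = 2.57 V > 0.2 V confirms active-region operation.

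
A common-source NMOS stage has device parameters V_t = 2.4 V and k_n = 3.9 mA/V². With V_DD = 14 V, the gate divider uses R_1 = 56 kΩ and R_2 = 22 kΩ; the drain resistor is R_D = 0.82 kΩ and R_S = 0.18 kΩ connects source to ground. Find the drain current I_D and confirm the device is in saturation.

V_G = V_DD·R_2/(R_1+R_2) = 14×22/78 = 3.95 V.
Assume saturation: I_D = (k_n/2)(V_GS − V_t)² with V_GS = V_G − I_D·R_S = 3.95 − 0.18·I_D.
Substituting gives 0.0632·I_D² − 2.09·I_D + 4.68 = 0, with roots I_D = 2.42 or 30.6 mA.
The root I_D = 30.6 mA gives V_GS = -1.56 V ≤ V_t, so take I_D = 2.42 mA.
Then V_GS = 3.51 V and V_DS = V_DD − I_D(R_D+R_S) = 14 − 2.42×1 = 11.6 V.
Saturation requires V_DS ≥ V_GS − V_t = 1.11 V; 11.6 ≥ 1.11 ✓.

I_D ≈ 2.4 mA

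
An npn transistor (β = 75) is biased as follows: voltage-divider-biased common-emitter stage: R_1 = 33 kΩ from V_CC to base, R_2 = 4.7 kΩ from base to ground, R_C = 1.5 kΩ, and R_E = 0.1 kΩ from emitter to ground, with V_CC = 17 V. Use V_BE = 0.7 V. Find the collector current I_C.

I_C ≈ 9.1 mA

Thevenize the base divider: V_Th = V_CC·R_2/(R_1+R_2) = 17×4.7/37.7 = 2.12 V, R_Th = R_1‖R_2 = 4.11 kΩ.
Base-emitter loop: V_Th = I_B·R_Th + V_BE + (β+1)I_B·R_E, so I_B = (2.12 − 0.7) / (4.11 + 76×0.1) = 0.121 mA.
I_C = β·I_B = 75×0.121 = 9.09 mA, and I_E = (β+1)I_B = 9.21 mA.
V_CE = V_CC − I_C·R_C − I_E·R_E = 17 − 9.09×1.5 − 9.21×0.1 = 2.45 V.
V_CE = 2.45 V > 0.2 V confirms active-region operation.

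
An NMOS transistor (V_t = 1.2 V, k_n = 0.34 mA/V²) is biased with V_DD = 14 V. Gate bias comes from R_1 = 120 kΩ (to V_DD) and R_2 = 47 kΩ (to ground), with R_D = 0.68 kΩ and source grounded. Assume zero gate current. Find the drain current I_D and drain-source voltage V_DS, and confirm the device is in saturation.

I_D ≈ 1.3 mA, V_DS ≈ 13 V

V_G = V_DD·R_2/(R_1+R_2) = 14×47/167 = 3.94 V. With the source grounded, V_GS = V_G = 3.94 V.
Assume saturation: I_D = (k_n/2)(V_GS − V_t)² = (0.34/2)×(3.94 − 1.2)² = 0.17×2.74² = 1.28 mA.
V_DS = V_DD − I_D·R_D = 14 − 1.28×0.68 = 13.1 V.
Saturation requires V_DS ≥ V_GS − V_t = 2.74 V; 13.1 ≥ 2.74 ✓.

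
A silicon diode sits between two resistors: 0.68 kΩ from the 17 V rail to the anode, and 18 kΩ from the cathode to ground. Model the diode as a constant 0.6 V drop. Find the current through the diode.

I ≈ 0.88 mA

The two resistors are in series with the diode, so KVL gives 17 = I·0.68 + 0.6 + I·18.
I = (17 − 0.6) / (0.68 + 18) kΩ = 16.4 / 18.7 = 0.878 mA.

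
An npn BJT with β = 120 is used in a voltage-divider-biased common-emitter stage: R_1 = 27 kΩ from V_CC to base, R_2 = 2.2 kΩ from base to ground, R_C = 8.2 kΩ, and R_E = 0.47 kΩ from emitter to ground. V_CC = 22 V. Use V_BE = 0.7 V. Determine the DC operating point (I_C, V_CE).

I_C ≈ 2 mA, V_CE ≈ 5.1 V

Thevenize the base divider: V_Th = V_CC·R_2/(R_1+R_2) = 22×2.2/29.2 = 1.66 V, R_Th = R_1‖R_2 = 2.03 kΩ.
Base-emitter loop: V_Th = I_B·R_Th + V_BE + (β+1)I_B·R_E, so I_B = (1.66 − 0.7) / (2.03 + 121×0.47) = 0.0163 mA.
I_C = β·I_B = 120×0.0163 = 1.95 mA, and I_E = (β+1)I_B = 1.97 mA.
V_CE = V_CC − I_C·R_C − I_E·R_E = 22 − 1.95×8.2 − 1.97×0.47 = 5.08 V.
V_CE = 5.08 V > 0.2 V confirms active-region operation.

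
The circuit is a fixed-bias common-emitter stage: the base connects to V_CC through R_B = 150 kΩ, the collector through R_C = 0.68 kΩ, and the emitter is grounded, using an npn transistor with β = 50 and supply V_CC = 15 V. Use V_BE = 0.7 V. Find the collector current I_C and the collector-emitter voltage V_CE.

I_C ≈ 4.8 mA, V_CE ≈ 12 V

Base loop: V_CC = I_B·R_B + V_BE, so I_B = (15 − 0.7)/150 kΩ = 0.0953 mA.
In the active region I_C = β·I_B = 50 × 0.0953 = 4.77 mA.
Collector loop: V_CE = V_CC − I_C·R_C = 15 − 4.77×0.68 = 11.8 V.
Since V_CE = 11.8 V > V_CE(sat) ≈ 0.2 V, the transistor is in the active region as assumed.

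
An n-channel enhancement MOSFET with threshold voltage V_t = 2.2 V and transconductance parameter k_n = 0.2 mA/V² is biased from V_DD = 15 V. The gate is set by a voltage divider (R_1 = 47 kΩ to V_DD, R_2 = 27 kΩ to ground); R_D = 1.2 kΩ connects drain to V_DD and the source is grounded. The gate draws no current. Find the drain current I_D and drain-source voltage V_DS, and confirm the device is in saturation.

V_G = V_DD·R_2/(R_1+R_2) = 15×27/74 = 5.47 V. With the source grounded, V_GS = V_G = 5.47 V.
Assume saturation: I_D = (k_n/2)(V_GS − V_t)² = (0.2/2)×(5.47 − 2.2)² = 0.1×3.27² = 1.07 mA.
V_DS = V_DD − I_D·R_D = 15 − 1.07×1.2 = 13.7 V.
Saturation requires V_DS ≥ V_GS − V_t = 3.27 V; 13.7 ≥ 3.27 ✓.

I_D ≈ 1.1 mA, V_DS ≈ 14 V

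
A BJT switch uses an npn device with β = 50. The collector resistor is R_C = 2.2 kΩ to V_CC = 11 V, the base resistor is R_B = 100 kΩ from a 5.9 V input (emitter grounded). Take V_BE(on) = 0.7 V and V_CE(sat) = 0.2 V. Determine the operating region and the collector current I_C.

Assume active. Base-emitter loop: I_B = (V_BB − V_BE)/R_B = (5.9 − 0.7)/100 = 0.052 mA.
I_C = β·I_B = 50×0.052 = 2.6 mA.
V_CE = V_CC − I_C·R_C = 11 − 2.6×2.2 = 5.28 V > V_CE(sat), so the active-region assumption holds.

active; I_C ≈ 2.6 mA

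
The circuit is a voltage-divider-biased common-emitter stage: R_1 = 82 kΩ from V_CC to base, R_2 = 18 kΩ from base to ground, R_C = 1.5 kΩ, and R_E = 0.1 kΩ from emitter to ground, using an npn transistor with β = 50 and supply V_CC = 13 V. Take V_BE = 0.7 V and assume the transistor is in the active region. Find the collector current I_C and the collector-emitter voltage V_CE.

I_C ≈ 4.1 mA, V_CE ≈ 6.4 V

Thevenize the base divider: V_Th = V_CC·R_2/(R_1+R_2) = 13×18/100 = 2.34 V, R_Th = R_1‖R_2 = 14.8 kΩ.
Base-emitter loop: V_Th = I_B·R_Th + V_BE + (β+1)I_B·R_E, so I_B = (2.34 − 0.7) / (14.8 + 51×0.1) = 0.0826 mA.
I_C = β·I_B = 50×0.0826 = 4.13 mA, and I_E = (β+1)I_B = 4.21 mA.
V_CE = V_CC − I_C·R_C − I_E·R_E = 13 − 4.13×1.5 − 4.21×0.1 = 6.39 V.
V_CE = 6.39 V > 0.2 V confirms active-region operation.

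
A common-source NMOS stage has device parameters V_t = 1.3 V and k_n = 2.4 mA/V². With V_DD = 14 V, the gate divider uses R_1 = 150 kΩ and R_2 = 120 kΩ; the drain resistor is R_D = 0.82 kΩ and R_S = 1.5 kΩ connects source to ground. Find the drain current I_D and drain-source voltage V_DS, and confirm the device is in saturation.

I_D ≈ 2.3 mA, V_DS ≈ 8.6 V

V_G = V_DD·R_2/(R_1+R_2) = 14×120/270 = 6.22 V.
Assume saturation: I_D = (k_n/2)(V_GS − V_t)² with V_GS = V_G − I_D·R_S = 6.22 − 1.5·I_D.
Substituting gives 2.7·I_D² − 18.7·I_D + 29.1 = 0, with roots I_D = 2.35 or 4.58 mA.
The root I_D = 4.58 mA gives V_GS = -0.655 V ≤ V_t, so take I_D = 2.35 mA.
Then V_GS = 2.7 V and V_DS = V_DD − I_D(R_D+R_S) = 14 − 2.35×2.32 = 8.55 V.
Saturation requires V_DS ≥ V_GS − V_t = 1.4 V; 8.55 ≥ 1.4 ✓.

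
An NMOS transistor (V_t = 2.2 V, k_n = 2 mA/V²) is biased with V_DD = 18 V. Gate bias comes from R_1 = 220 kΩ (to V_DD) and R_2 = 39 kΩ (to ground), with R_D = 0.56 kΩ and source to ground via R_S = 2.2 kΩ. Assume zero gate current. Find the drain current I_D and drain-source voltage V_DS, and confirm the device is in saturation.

I_D ≈ 0.093 mA, V_DS ≈ 18 V

V_G = V_DD·R_2/(R_1+R_2) = 18×39/259 = 2.71 V.
Assume saturation: I_D = (k_n/2)(V_GS − V_t)² with V_GS = V_G − I_D·R_S = 2.71 − 2.2·I_D.
Substituting gives 4.84·I_D² − 3.25·I_D + 0.261 = 0, with roots I_D = 0.0932 or 0.577 mA.
The root I_D = 0.577 mA gives V_GS = 1.44 V ≤ V_t, so take I_D = 0.0932 mA.
Then V_GS = 2.51 V and V_DS = V_DD − I_D(R_D+R_S) = 18 − 0.0932×2.76 = 17.7 V.
Saturation requires V_DS ≥ V_GS − V_t = 0.305 V; 17.7 ≥ 0.305 ✓.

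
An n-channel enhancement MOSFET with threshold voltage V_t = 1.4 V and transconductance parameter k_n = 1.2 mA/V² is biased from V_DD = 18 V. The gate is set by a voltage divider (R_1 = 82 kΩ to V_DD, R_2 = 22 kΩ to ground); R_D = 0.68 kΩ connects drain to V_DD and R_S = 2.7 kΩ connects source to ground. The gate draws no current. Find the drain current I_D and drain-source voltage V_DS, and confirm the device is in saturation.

I_D ≈ 0.54 mA, V_DS ≈ 16 V

V_G = V_DD·R_2/(R_1+R_2) = 18×22/104 = 3.81 V.
Assume saturation: I_D = (k_n/2)(V_GS − V_t)² with V_GS = V_G − I_D·R_S = 3.81 − 2.7·I_D.
Substituting gives 4.37·I_D² − 8.8·I_D + 3.48 = 0, with roots I_D = 0.54 or 1.47 mA.
The root I_D = 1.47 mA gives V_GS = -0.166 V ≤ V_t, so take I_D = 0.54 mA.
Then V_GS = 2.35 V and V_DS = V_DD − I_D(R_D+R_S) = 18 − 0.54×3.38 = 16.2 V.
Saturation requires V_DS ≥ V_GS − V_t = 0.949 V; 16.2 ≥ 0.949 ✓.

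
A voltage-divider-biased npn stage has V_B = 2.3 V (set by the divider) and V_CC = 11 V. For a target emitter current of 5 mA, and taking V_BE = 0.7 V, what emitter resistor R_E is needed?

V_E = V_B − V_BE = 2.3 − 0.7 = 1.6 V.
R_E = V_E / I_E = 1.6 / 5 = 0.32 kΩ.

R_E ≈ 0.32 kΩ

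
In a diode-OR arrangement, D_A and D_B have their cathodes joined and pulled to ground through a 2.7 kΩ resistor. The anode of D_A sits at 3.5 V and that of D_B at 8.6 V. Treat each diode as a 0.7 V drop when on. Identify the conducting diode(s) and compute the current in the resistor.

Only D_B conducts; I_R ≈ 2.9 mA

Assume both conduct. Then node N would need to be at both 3.5−0.7 = 2.8 V and 8.6−0.7 = 7.9 V, which is impossible.
Assume only D_B conducts: V_N = 8.6 − 0.7 = 7.9 V, so I_R = 7.9/2.7 = 2.93 mA.
Check D_A: its anode-to-cathode voltage is 3.5 − 7.9 = -4.4 V < 0.7 V, so it is off. The assumption is consistent.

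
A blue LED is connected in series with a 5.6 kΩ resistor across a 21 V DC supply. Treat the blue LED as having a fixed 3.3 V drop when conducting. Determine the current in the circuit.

I ≈ 3.2 mA

KVL around the loop: 21 = V_D + I·R = 3.3 + I × 5.6 kΩ.
So I = (21 − 3.3) / 5.6 kΩ = 17.7 / 5.6 = 3.16 mA.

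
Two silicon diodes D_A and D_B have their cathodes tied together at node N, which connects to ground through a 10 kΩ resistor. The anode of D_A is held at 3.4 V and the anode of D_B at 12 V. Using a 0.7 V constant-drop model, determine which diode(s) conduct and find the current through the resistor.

Only D_B conducts; I_R ≈ 1.1 mA

Assume both conduct. Then node N would need to be at both 3.4−0.7 = 2.7 V and 12−0.7 = 11.3 V, which is impossible.
Assume only D_B conducts: V_N = 12 − 0.7 = 11.3 V, so I_R = 11.3/10 = 1.13 mA.
Check D_A: its anode-to-cathode voltage is 3.4 − 11.3 = -7.9 V < 0.7 V, so it is off. The assumption is consistent.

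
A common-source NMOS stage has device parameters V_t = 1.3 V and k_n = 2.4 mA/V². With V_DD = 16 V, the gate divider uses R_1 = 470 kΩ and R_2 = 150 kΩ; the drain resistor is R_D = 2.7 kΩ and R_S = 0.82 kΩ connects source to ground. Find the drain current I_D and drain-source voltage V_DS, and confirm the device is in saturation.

V_G = V_DD·R_2/(R_1+R_2) = 16×150/620 = 3.87 V.
Assume saturation: I_D = (k_n/2)(V_GS − V_t)² with V_GS = V_G − I_D·R_S = 3.87 − 0.82·I_D.
Substituting gives 0.807·I_D² − 6.06·I_D + 7.93 = 0, with roots I_D = 1.69 or 5.82 mA.
The root I_D = 5.82 mA gives V_GS = -0.903 V ≤ V_t, so take I_D = 1.69 mA.
Then V_GS = 2.49 V and V_DS = V_DD − I_D(R_D+R_S) = 16 − 1.69×3.52 = 10.1 V.
Saturation requires V_DS ≥ V_GS − V_t = 1.19 V; 10.1 ≥ 1.19 ✓.

I_D ≈ 1.7 mA, V_DS ≈ 10 V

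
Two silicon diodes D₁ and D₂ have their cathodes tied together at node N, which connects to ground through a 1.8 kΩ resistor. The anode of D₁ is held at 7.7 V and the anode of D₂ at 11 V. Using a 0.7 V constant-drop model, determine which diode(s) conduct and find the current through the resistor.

Only D₂ conducts; I_R ≈ 5.7 mA

Assume both conduct. Then node N would need to be at both 7.7−0.7 = 7 V and 11−0.7 = 10.3 V, which is impossible.
Assume only D₂ conducts: V_N = 11 − 0.7 = 10.3 V, so I_R = 10.3/1.8 = 5.72 mA.
Check D₁: its anode-to-cathode voltage is 7.7 − 10.3 = -2.6 V < 0.7 V, so it is off. The assumption is consistent.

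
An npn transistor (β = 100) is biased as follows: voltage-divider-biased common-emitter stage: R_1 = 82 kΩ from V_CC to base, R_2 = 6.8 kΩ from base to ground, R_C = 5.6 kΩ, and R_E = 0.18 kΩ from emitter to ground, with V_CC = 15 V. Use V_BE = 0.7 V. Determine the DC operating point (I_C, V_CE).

Thevenize the base divider: V_Th = V_CC·R_2/(R_1+R_2) = 15×6.8/88.8 = 1.15 V, R_Th = R_1‖R_2 = 6.28 kΩ.
Base-emitter loop: V_Th = I_B·R_Th + V_BE + (β+1)I_B·R_E, so I_B = (1.15 − 0.7) / (6.28 + 101×0.18) = 0.0183 mA.
I_C = β·I_B = 100×0.0183 = 1.83 mA, and I_E = (β+1)I_B = 1.85 mA.
V_CE = V_CC − I_C·R_C − I_E·R_E = 15 − 1.83×5.6 − 1.85×0.18 = 4.39 V.
V_CE = 4.39 V > 0.2 V confirms active-region operation.

I_C ≈ 1.8 mA, V_CE ≈ 4.4 V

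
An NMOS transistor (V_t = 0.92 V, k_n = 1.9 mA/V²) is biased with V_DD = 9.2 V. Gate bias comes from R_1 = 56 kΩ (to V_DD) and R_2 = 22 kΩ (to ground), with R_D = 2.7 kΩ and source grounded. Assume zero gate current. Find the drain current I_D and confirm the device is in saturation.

V_G = V_DD·R_2/(R_1+R_2) = 9.2×22/78 = 2.59 V. With the source grounded, V_GS = V_G = 2.59 V.
Assume saturation: I_D = (k_n/2)(V_GS − V_t)² = (1.9/2)×(2.59 − 0.92)² = 0.95×1.67² = 2.66 mA.
V_DS = V_DD − I_D·R_D = 9.2 − 2.66×2.7 = 2 V.
Saturation requires V_DS ≥ V_GS − V_t = 1.67 V; 2 ≥ 1.67 ✓.

I_D ≈ 2.7 mA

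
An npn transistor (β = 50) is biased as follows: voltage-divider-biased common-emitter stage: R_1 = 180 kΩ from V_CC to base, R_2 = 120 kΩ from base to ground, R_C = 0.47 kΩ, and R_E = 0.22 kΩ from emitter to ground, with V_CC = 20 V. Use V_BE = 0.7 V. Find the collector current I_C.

I_C ≈ 4.4 mA

Thevenize the base divider: V_Th = V_CC·R_2/(R_1+R_2) = 20×120/300 = 8 V, R_Th = R_1‖R_2 = 72 kΩ.
Base-emitter loop: V_Th = I_B·R_Th + V_BE + (β+1)I_B·R_E, so I_B = (8 − 0.7) / (72 + 51×0.22) = 0.0877 mA.
I_C = β·I_B = 50×0.0877 = 4.39 mA, and I_E = (β+1)I_B = 4.47 mA.
V_CE = V_CC − I_C·R_C − I_E·R_E = 20 − 4.39×0.47 − 4.47×0.22 = 17 V.
V_CE = 17 V > 0.2 V confirms active-region operation.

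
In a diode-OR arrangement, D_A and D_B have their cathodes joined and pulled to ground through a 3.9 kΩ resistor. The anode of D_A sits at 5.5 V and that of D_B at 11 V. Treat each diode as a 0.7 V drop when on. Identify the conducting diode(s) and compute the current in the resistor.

Only D_B conducts; I_R ≈ 2.6 mA

Assume both conduct. Then node N would need to be at both 5.5−0.7 = 4.8 V and 11−0.7 = 10.3 V, which is impossible.
Assume only D_B conducts: V_N = 11 − 0.7 = 10.3 V, so I_R = 10.3/3.9 = 2.64 mA.
Check D_A: its anode-to-cathode voltage is 5.5 − 10.3 = -4.8 V < 0.7 V, so it is off. The assumption is consistent.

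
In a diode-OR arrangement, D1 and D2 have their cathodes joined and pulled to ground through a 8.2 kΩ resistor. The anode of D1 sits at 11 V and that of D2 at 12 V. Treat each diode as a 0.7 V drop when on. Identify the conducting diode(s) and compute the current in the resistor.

Only D2 conducts; I_R ≈ 1.4 mA

Assume both conduct. Then node N would need to be at both 11−0.7 = 10.3 V and 12−0.7 = 11.3 V, which is impossible.
Assume only D2 conducts: V_N = 12 − 0.7 = 11.3 V, so I_R = 11.3/8.2 = 1.38 mA.
Check D1: its anode-to-cathode voltage is 11 − 11.3 = -0.3 V < 0.7 V, so it is off. The assumption is consistent.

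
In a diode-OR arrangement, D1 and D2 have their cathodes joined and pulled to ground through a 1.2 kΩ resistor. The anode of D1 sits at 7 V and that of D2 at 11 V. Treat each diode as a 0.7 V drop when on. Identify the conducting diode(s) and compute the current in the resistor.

Only D2 conducts; I_R ≈ 8.6 mA

Assume both conduct. Then node N would need to be at both 7−0.7 = 6.3 V and 11−0.7 = 10.3 V, which is impossible.
Assume only D2 conducts: V_N = 11 − 0.7 = 10.3 V, so I_R = 10.3/1.2 = 8.58 mA.
Check D1: its anode-to-cathode voltage is 7 − 10.3 = -3.3 V < 0.7 V, so it is off. The assumption is consistent.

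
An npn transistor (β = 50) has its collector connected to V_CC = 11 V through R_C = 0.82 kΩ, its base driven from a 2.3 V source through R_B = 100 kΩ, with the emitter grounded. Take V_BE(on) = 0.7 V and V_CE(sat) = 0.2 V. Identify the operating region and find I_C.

Assume active. Base-emitter loop: I_B = (V_BB − V_BE)/R_B = (2.3 − 0.7)/100 = 0.016 mA.
I_C = β·I_B = 50×0.016 = 0.8 mA.
V_CE = V_CC − I_C·R_C = 11 − 0.8×0.82 = 10.3 V > V_CE(sat), so the active-region assumption holds.

active; I_C ≈ 0.8 mA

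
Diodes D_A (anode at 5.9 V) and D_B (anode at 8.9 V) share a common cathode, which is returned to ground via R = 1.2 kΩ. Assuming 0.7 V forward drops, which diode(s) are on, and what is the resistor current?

Only D_B conducts; I_R ≈ 6.8 mA

Assume both conduct. Then node N would need to be at both 5.9−0.7 = 5.2 V and 8.9−0.7 = 8.2 V, which is impossible.
Assume only D_B conducts: V_N = 8.9 − 0.7 = 8.2 V, so I_R = 8.2/1.2 = 6.83 mA.
Check D_A: its anode-to-cathode voltage is 5.9 − 8.2 = -2.3 V < 0.7 V, so it is off. The assumption is consistent.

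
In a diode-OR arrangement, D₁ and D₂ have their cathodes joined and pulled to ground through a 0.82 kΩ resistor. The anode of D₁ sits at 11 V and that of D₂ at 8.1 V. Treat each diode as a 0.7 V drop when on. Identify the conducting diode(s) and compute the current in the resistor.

Assume both conduct. Then node N would need to be at both 11−0.7 = 10.3 V and 8.1−0.7 = 7.4 V, which is impossible.
Assume only D₁ conducts: V_N = 11 − 0.7 = 10.3 V, so I_R = 10.3/0.82 = 12.6 mA.
Check D₂: its anode-to-cathode voltage is 8.1 − 10.3 = -2.2 V < 0.7 V, so it is off. The assumption is consistent.

Only D₁ conducts; I_R ≈ 13 mA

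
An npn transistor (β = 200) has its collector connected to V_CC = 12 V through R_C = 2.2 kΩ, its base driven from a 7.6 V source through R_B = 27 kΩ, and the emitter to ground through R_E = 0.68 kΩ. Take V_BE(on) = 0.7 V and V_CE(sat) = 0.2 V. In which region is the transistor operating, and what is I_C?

Assume active: I_B = (7.6 − 0.7)/(27 + 201×0.68) = 0.0422 mA, I_C = β·I_B = 8.43 mA.
Then V_CE = 12 − 8.43×2.2 − 8.47×0.68 = -12.3 V < 0.2 V — the active assumption fails.
Re-solve with V_CE = 0.2 V. KCL at the emitter: V_E/R_E = (V_BB−0.7−V_E)/R_B + (V_CC−0.2−V_E)/R_C, giving V_E = 2.86 V.
I_C = (V_CC − 0.2 − V_E)/R_C = (11.8 − 2.86)/2.2 = 4.06 mA.
Check: I_B = (6.9 − 2.86)/27 = 0.149 mA, and β·I_B = 29.9 mA > I_C, confirming saturation.

saturation; I_C ≈ 4.1 mA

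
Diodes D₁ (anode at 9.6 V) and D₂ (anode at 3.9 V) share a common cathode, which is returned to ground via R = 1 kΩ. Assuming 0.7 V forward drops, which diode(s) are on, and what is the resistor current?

Assume both conduct. Then node N would need to be at both 9.6−0.7 = 8.9 V and 3.9−0.7 = 3.2 V, which is impossible.
Assume only D₁ conducts: V_N = 9.6 − 0.7 = 8.9 V, so I_R = 8.9/1 = 8.9 mA.
Check D₂: its anode-to-cathode voltage is 3.9 − 8.9 = -5 V < 0.7 V, so it is off. The assumption is consistent.

Only D₁ conducts; I_R ≈ 8.9 mA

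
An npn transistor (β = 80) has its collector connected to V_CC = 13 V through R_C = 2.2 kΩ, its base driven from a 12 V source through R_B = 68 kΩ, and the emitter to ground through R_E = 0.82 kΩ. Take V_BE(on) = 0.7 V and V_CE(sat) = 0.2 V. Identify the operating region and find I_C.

Assume active: I_B = (12 − 0.7)/(68 + 81×0.82) = 0.0841 mA, I_C = β·I_B = 6.73 mA.
Then V_CE = 13 − 6.73×2.2 − 6.81×0.82 = -7.38 V < 0.2 V — the active assumption fails.
Re-solve with V_CE = 0.2 V. KCL at the emitter: V_E/R_E = (V_BB−0.7−V_E)/R_B + (V_CC−0.2−V_E)/R_C, giving V_E = 3.54 V.
I_C = (V_CC − 0.2 − V_E)/R_C = (12.8 − 3.54)/2.2 = 4.21 mA.
Check: I_B = (11.3 − 3.54)/68 = 0.114 mA, and β·I_B = 9.13 mA > I_C, confirming saturation.

saturation; I_C ≈ 4.2 mA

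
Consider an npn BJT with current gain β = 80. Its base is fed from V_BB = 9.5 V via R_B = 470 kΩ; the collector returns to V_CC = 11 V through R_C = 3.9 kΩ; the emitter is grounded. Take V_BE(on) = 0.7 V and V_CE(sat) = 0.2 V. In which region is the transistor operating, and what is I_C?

active; I_C ≈ 1.5 mA

Assume active. Base-emitter loop: I_B = (V_BB − V_BE)/R_B = (9.5 − 0.7)/470 = 0.0187 mA.
I_C = β·I_B = 80×0.0187 = 1.5 mA.
V_CE = V_CC − I_C·R_C = 11 − 1.5×3.9 = 5.16 V > V_CE(sat), so the active-region assumption holds.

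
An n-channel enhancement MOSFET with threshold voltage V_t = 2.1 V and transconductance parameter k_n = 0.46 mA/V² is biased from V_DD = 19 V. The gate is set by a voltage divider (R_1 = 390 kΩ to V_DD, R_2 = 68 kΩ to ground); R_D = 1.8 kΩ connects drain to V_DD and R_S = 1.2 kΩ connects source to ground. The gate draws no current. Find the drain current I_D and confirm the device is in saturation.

V_G = V_DD·R_2/(R_1+R_2) = 19×68/458 = 2.82 V.
Assume saturation: I_D = (k_n/2)(V_GS − V_t)² with V_GS = V_G − I_D·R_S = 2.82 − 1.2·I_D.
Substituting gives 0.331·I_D² − 1.4·I_D + 0.12 = 0, with roots I_D = 0.0873 or 4.13 mA.
The root I_D = 4.13 mA gives V_GS = -2.14 V ≤ V_t, so take I_D = 0.0873 mA.
Then V_GS = 2.72 V and V_DS = V_DD − I_D(R_D+R_S) = 19 − 0.0873×3 = 18.7 V.
Saturation requires V_DS ≥ V_GS − V_t = 0.616 V; 18.7 ≥ 0.616 ✓.

I_D ≈ 0.087 mA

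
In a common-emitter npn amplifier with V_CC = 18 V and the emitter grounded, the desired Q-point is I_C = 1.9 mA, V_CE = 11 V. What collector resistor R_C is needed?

Collector loop: V_CC = I_C·R_C + V_CE.
R_C = (V_CC − V_CE)/I_C = (18 − 11)/1.9 = 3.68 kΩ.

R_C ≈ 3.7 kΩ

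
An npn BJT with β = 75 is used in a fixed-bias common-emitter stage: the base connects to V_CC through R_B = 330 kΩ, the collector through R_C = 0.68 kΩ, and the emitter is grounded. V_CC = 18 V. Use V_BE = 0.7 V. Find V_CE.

Base loop: V_CC = I_B·R_B + V_BE, so I_B = (18 − 0.7)/330 kΩ = 0.0524 mA.
In the active region I_C = β·I_B = 75 × 0.0524 = 3.93 mA.
Collector loop: V_CE = V_CC − I_C·R_C = 18 − 3.93×0.68 = 15.3 V.
Since V_CE = 15.3 V > V_CE(sat) ≈ 0.2 V, the transistor is in the active region as assumed.

V_CE ≈ 15 V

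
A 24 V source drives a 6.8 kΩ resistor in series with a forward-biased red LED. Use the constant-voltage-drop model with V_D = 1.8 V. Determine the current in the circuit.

I ≈ 3.3 mA

KVL around the loop: 24 = V_D + I·R = 1.8 + I × 6.8 kΩ.
So I = (24 − 1.8) / 6.8 kΩ = 22.2 / 6.8 = 3.26 mA.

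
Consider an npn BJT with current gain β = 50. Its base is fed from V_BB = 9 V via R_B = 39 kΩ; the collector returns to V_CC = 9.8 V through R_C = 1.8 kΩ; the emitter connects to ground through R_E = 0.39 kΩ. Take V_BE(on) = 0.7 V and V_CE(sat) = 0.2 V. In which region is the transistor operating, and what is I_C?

Assume active: I_B = (9 − 0.7)/(39 + 51×0.39) = 0.141 mA, I_C = β·I_B = 7.05 mA.
Then V_CE = 9.8 − 7.05×1.8 − 7.19×0.39 = -5.69 V < 0.2 V — the active assumption fails.
Re-solve with V_CE = 0.2 V. KCL at the emitter: V_E/R_E = (V_BB−0.7−V_E)/R_B + (V_CC−0.2−V_E)/R_C, giving V_E = 1.76 V.
I_C = (V_CC − 0.2 − V_E)/R_C = (9.6 − 1.76)/1.8 = 4.35 mA.
Check: I_B = (8.3 − 1.76)/39 = 0.168 mA, and β·I_B = 8.38 mA > I_C, confirming saturation.

saturation; I_C ≈ 4.4 mA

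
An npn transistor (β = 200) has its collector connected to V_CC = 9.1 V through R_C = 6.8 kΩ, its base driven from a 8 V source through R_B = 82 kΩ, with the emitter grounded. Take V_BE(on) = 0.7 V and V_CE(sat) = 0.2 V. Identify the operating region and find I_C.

saturation; I_C ≈ 1.3 mA

Assume active: I_B = (8 − 0.7)/82 = 0.089 mA, giving I_C = β·I_B = 17.8 mA.
But then V_CE = 9.1 − 17.8×6.8 = -112 V < V_CE(sat) = 0.2 V — impossible in the active region.
So the transistor is saturated. With V_CE = 0.2 V, I_C = (V_CC − 0.2)/R_C = 8.9/6.8 = 1.31 mA.
Check: β·I_B = 17.8 mA > I_C = 1.31 mA, confirming saturation.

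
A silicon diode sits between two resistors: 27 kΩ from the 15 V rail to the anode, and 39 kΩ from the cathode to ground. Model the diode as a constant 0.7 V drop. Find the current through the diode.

The two resistors are in series with the diode, so KVL gives 15 = I·27 + 0.7 + I·39.
I = (15 − 0.7) / (27 + 39) kΩ = 14.3 / 66 = 0.217 mA.

I ≈ 0.22 mA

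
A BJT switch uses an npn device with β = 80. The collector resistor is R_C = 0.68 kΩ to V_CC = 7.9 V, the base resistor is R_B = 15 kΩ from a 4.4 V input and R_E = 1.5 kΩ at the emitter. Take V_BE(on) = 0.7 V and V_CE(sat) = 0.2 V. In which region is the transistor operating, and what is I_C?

active; I_C ≈ 2.2 mA

Assume active. Base-emitter loop: I_B = (V_BB − V_BE)/(R_B + (β+1)R_E) = (4.4 − 0.7)/(15 + 81×1.5) = 0.0271 mA.
I_C = β·I_B = 80×0.0271 = 2.17 mA.
V_CE = V_CC − I_C·R_C − I_E·R_E = 7.9 − 2.17×0.68 − 2.2×1.5 = 3.13 V > V_CE(sat), so the active-region assumption holds.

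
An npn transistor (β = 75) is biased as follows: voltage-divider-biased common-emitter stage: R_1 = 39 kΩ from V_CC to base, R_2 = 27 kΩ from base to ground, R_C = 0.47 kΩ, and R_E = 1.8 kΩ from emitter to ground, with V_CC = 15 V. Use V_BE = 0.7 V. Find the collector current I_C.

I_C ≈ 2.7 mA

Thevenize the base divider: V_Th = V_CC·R_2/(R_1+R_2) = 15×27/66 = 6.14 V, R_Th = R_1‖R_2 = 16 kΩ.
Base-emitter loop: V_Th = I_B·R_Th + V_BE + (β+1)I_B·R_E, so I_B = (6.14 − 0.7) / (16 + 76×1.8) = 0.0356 mA.
I_C = β·I_B = 75×0.0356 = 2.67 mA, and I_E = (β+1)I_B = 2.7 mA.
V_CE = V_CC − I_C·R_C − I_E·R_E = 15 − 2.67×0.47 − 2.7×1.8 = 8.88 V.
V_CE = 8.88 V > 0.2 V confirms active-region operation.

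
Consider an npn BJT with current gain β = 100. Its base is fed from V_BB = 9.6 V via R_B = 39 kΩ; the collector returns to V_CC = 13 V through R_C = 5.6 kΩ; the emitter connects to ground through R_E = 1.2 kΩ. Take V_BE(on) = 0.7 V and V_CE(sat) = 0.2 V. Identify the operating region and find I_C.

saturation; I_C ≈ 1.9 mA

Assume active: I_B = (9.6 − 0.7)/(39 + 101×1.2) = 0.0556 mA, I_C = β·I_B = 5.56 mA.
Then V_CE = 13 − 5.56×5.6 − 5.61×1.2 = -24.8 V < 0.2 V — the active assumption fails.
Re-solve with V_CE = 0.2 V. KCL at the emitter: V_E/R_E = (V_BB−0.7−V_E)/R_B + (V_CC−0.2−V_E)/R_C, giving V_E = 2.42 V.
I_C = (V_CC − 0.2 − V_E)/R_C = (12.8 − 2.42)/5.6 = 1.85 mA.
Check: I_B = (8.9 − 2.42)/39 = 0.166 mA, and β·I_B = 16.6 mA > I_C, confirming saturation.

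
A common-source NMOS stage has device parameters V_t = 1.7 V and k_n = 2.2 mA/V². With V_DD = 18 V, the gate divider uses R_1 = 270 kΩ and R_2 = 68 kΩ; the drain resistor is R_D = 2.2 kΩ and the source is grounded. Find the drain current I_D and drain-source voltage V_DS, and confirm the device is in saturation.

V_G = V_DD·R_2/(R_1+R_2) = 18×68/338 = 3.62 V. With the source grounded, V_GS = V_G = 3.62 V.
Assume saturation: I_D = (k_n/2)(V_GS − V_t)² = (2.2/2)×(3.62 − 1.7)² = 1.1×1.92² = 4.06 mA.
V_DS = V_DD − I_D·R_D = 18 − 4.06×2.2 = 9.07 V.
Saturation requires V_DS ≥ V_GS − V_t = 1.92 V; 9.07 ≥ 1.92 ✓.

I_D ≈ 4.1 mA, V_DS ≈ 9.1 V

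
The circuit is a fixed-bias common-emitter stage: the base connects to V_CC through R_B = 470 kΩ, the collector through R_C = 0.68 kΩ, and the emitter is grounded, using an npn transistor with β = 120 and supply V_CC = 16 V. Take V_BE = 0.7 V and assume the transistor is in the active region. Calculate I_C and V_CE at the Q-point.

Base loop: V_CC = I_B·R_B + V_BE, so I_B = (16 − 0.7)/470 kΩ = 0.0326 mA.
In the active region I_C = β·I_B = 120 × 0.0326 = 3.91 mA.
Collector loop: V_CE = V_CC − I_C·R_C = 16 − 3.91×0.68 = 13.3 V.
Since V_CE = 13.3 V > V_CE(sat) ≈ 0.2 V, the transistor is in the active region as assumed.

I_C ≈ 3.9 mA, V_CE ≈ 13 V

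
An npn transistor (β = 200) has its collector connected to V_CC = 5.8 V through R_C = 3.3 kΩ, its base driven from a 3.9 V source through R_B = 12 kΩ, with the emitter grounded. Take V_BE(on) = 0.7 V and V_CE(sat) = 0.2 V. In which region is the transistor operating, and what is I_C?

saturation; I_C ≈ 1.7 mA

Assume active: I_B = (3.9 − 0.7)/12 = 0.267 mA, giving I_C = β·I_B = 53.3 mA.
But then V_CE = 5.8 − 53.3×3.3 = -170 V < V_CE(sat) = 0.2 V — impossible in the active region.
So the transistor is saturated. With V_CE = 0.2 V, I_C = (V_CC − 0.2)/R_C = 5.6/3.3 = 1.7 mA.
Check: β·I_B = 53.3 mA > I_C = 1.7 mA, confirming saturation.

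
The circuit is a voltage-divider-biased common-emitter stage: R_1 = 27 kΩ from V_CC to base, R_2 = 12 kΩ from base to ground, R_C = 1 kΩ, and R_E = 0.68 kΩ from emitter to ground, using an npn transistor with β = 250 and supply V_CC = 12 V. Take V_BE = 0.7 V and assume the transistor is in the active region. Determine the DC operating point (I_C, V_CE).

I_C ≈ 4.2 mA, V_CE ≈ 5 V

Thevenize the base divider: V_Th = V_CC·R_2/(R_1+R_2) = 12×12/39 = 3.69 V, R_Th = R_1‖R_2 = 8.31 kΩ.
Base-emitter loop: V_Th = I_B·R_Th + V_BE + (β+1)I_B·R_E, so I_B = (3.69 − 0.7) / (8.31 + 251×0.68) = 0.0167 mA.
I_C = β·I_B = 250×0.0167 = 4.18 mA, and I_E = (β+1)I_B = 4.2 mA.
V_CE = V_CC − I_C·R_C − I_E·R_E = 12 − 4.18×1 − 4.2×0.68 = 4.97 V.
V_CE = 4.97 V > 0.2 V confirms active-region operation.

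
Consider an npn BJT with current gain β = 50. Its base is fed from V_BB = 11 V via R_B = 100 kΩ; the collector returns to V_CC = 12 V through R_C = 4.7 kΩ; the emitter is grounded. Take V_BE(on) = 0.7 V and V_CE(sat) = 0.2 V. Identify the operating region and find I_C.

saturation; I_C ≈ 2.5 mA

Assume active: I_B = (11 − 0.7)/100 = 0.103 mA, giving I_C = β·I_B = 5.15 mA.
But then V_CE = 12 − 5.15×4.7 = -12.2 V < V_CE(sat) = 0.2 V — impossible in the active region.
So the transistor is saturated. With V_CE = 0.2 V, I_C = (V_CC − 0.2)/R_C = 11.8/4.7 = 2.51 mA.
Check: β·I_B = 5.15 mA > I_C = 2.51 mA, confirming saturation.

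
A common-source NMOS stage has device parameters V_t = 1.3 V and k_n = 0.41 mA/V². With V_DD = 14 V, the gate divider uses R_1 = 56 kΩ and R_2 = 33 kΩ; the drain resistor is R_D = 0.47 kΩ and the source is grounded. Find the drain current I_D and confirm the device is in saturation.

V_G = V_DD·R_2/(R_1+R_2) = 14×33/89 = 5.19 V. With the source grounded, V_GS = V_G = 5.19 V.
Assume saturation: I_D = (k_n/2)(V_GS − V_t)² = (0.41/2)×(5.19 − 1.3)² = 0.205×3.89² = 3.1 mA.
V_DS = V_DD − I_D·R_D = 14 − 3.1×0.47 = 12.5 V.
Saturation requires V_DS ≥ V_GS − V_t = 3.89 V; 12.5 ≥ 3.89 ✓.

I_D ≈ 3.1 mA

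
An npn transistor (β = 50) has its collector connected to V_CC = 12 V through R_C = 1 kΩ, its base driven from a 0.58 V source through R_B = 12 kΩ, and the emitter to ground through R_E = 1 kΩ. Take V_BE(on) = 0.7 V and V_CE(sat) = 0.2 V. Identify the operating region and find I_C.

V_BB = 0.58 V ≤ V_BE(on) = 0.7 V, so the base-emitter junction is not forward biased.
The transistor is in cutoff: I_B = I_C = 0.

cutoff; I_C ≈ 0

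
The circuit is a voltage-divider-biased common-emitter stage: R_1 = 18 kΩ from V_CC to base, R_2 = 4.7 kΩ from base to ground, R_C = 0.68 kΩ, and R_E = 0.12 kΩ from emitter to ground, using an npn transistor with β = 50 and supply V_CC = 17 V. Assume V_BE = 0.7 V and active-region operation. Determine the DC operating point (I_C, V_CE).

Thevenize the base divider: V_Th = V_CC·R_2/(R_1+R_2) = 17×4.7/22.7 = 3.52 V, R_Th = R_1‖R_2 = 3.73 kΩ.
Base-emitter loop: V_Th = I_B·R_Th + V_BE + (β+1)I_B·R_E, so I_B = (3.52 − 0.7) / (3.73 + 51×0.12) = 0.286 mA.
I_C = β·I_B = 50×0.286 = 14.3 mA, and I_E = (β+1)I_B = 14.6 mA.
V_CE = V_CC − I_C·R_C − I_E·R_E = 17 − 14.3×0.68 − 14.6×0.12 = 5.51 V.
V_CE = 5.51 V > 0.2 V confirms active-region operation.

I_C ≈ 14 mA, V_CE ≈ 5.5 V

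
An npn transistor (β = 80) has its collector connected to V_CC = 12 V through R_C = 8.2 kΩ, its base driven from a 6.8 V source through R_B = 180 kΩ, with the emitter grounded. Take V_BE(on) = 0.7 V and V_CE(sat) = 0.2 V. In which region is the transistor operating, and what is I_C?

Assume active: I_B = (6.8 − 0.7)/180 = 0.0339 mA, giving I_C = β·I_B = 2.71 mA.
But then V_CE = 12 − 2.71×8.2 = -10.2 V < V_CE(sat) = 0.2 V — impossible in the active region.
So the transistor is saturated. With V_CE = 0.2 V, I_C = (V_CC − 0.2)/R_C = 11.8/8.2 = 1.44 mA.
Check: β·I_B = 2.71 mA > I_C = 1.44 mA, confirming saturation.

saturation; I_C ≈ 1.4 mA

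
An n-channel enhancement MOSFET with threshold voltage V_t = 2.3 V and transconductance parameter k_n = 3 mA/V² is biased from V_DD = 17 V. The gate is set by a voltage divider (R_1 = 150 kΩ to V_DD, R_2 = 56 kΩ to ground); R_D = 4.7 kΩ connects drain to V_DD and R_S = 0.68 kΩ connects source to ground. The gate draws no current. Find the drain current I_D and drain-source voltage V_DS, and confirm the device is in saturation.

I_D ≈ 1.8 mA, V_DS ≈ 7.3 V

V_G = V_DD·R_2/(R_1+R_2) = 17×56/206 = 4.62 V.
Assume saturation: I_D = (k_n/2)(V_GS − V_t)² with V_GS = V_G − I_D·R_S = 4.62 − 0.68·I_D.
Substituting gives 0.694·I_D² − 5.74·I_D + 8.08 = 0, with roots I_D = 1.8 or 6.47 mA.
The root I_D = 6.47 mA gives V_GS = 0.224 V ≤ V_t, so take I_D = 1.8 mA.
Then V_GS = 3.4 V and V_DS = V_DD − I_D(R_D+R_S) = 17 − 1.8×5.38 = 7.31 V.
Saturation requires V_DS ≥ V_GS − V_t = 1.1 V; 7.31 ≥ 1.1 ✓.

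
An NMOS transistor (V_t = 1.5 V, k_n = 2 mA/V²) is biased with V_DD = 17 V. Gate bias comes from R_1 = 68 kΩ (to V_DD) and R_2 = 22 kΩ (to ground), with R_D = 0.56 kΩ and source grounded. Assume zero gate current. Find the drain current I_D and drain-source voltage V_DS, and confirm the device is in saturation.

I_D ≈ 7.1 mA, V_DS ≈ 13 V

V_G = V_DD·R_2/(R_1+R_2) = 17×22/90 = 4.16 V. With the source grounded, V_GS = V_G = 4.16 V.
Assume saturation: I_D = (k_n/2)(V_GS − V_t)² = (2/2)×(4.16 − 1.5)² = 1×2.66² = 7.05 mA.
V_DS = V_DD − I_D·R_D = 17 − 7.05×0.56 = 13.1 V.
Saturation requires V_DS ≥ V_GS − V_t = 2.66 V; 13.1 ≥ 2.66 ✓.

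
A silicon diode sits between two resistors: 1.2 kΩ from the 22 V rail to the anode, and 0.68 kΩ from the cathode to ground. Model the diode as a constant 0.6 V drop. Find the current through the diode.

I ≈ 11 mA

The two resistors are in series with the diode, so KVL gives 22 = I·1.2 + 0.6 + I·0.68.
I = (22 − 0.6) / (1.2 + 0.68) kΩ = 21.4 / 1.88 = 11.4 mA.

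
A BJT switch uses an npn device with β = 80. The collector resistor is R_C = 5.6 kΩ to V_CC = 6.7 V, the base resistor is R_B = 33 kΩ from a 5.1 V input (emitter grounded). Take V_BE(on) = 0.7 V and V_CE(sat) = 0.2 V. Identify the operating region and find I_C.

saturation; I_C ≈ 1.2 mA

Assume active: I_B = (5.1 − 0.7)/33 = 0.133 mA, giving I_C = β·I_B = 10.7 mA.
But then V_CE = 6.7 − 10.7×5.6 = -53 V < V_CE(sat) = 0.2 V — impossible in the active region.
So the transistor is saturated. With V_CE = 0.2 V, I_C = (V_CC − 0.2)/R_C = 6.5/5.6 = 1.16 mA.
Check: β·I_B = 10.7 mA > I_C = 1.16 mA, confirming saturation.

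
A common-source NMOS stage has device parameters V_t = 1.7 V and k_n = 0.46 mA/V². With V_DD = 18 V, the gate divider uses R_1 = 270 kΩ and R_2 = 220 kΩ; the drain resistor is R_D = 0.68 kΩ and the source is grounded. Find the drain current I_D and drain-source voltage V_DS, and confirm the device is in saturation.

I_D ≈ 9.4 mA, V_DS ≈ 12 V

V_G = V_DD·R_2/(R_1+R_2) = 18×220/490 = 8.08 V. With the source grounded, V_GS = V_G = 8.08 V.
Assume saturation: I_D = (k_n/2)(V_GS − V_t)² = (0.46/2)×(8.08 − 1.7)² = 0.23×6.38² = 9.37 mA.
V_DS = V_DD − I_D·R_D = 18 − 9.37×0.68 = 11.6 V.
Saturation requires V_DS ≥ V_GS − V_t = 6.38 V; 11.6 ≥ 6.38 ✓.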